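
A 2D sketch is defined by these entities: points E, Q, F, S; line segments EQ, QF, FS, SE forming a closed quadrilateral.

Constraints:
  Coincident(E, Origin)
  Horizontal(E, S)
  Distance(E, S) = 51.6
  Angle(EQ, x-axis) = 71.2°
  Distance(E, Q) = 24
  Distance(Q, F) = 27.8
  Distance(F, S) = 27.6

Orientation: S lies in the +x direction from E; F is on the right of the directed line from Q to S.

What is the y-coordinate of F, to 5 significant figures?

0.17515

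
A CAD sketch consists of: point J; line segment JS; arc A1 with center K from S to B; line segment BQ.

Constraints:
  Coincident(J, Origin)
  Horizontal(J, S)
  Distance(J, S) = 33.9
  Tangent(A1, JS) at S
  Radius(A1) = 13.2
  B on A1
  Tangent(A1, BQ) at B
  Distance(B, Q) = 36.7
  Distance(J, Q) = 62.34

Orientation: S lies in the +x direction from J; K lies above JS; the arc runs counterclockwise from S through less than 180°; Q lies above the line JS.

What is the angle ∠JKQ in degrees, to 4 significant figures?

111.5°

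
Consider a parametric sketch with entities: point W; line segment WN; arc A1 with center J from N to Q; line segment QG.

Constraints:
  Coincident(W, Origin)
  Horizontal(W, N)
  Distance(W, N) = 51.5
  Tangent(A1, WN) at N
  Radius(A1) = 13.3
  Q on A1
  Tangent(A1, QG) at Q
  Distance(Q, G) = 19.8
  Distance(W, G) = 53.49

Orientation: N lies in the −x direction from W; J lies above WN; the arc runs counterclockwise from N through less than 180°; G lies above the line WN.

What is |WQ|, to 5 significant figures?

41.124

Checks: |JQ| = 13.30 ✓; ∠(JQ, QG) = 90.00° ✓; |QG| = 19.80 ✓; |WG| = 53.49 ✓.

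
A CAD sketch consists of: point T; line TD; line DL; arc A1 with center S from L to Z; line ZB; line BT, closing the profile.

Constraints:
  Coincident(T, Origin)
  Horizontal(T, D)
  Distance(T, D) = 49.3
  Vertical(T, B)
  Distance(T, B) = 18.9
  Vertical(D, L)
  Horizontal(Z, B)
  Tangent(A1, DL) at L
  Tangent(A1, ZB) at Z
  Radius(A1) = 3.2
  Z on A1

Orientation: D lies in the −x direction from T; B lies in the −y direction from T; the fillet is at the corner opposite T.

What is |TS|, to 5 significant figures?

48.700

T is at the origin; TD is horizontal with |TD| = 49.3 and D on the −x side, so D = (-49.300, 0.0000). T and B share the same x with |TB| = 18.9 and B on the −y side, so B = (0.0000, -18.900). The virtual corner opposite T is at (-49.300, -18.900). The tangent condition forces SL to be normal to DL and the tangent condition forces SZ to be normal to ZB, with radius 3.2, so the center S sits 3.2 in from both sides at S = (-46.100, -15.700). Then |TS| = |S − T| = 48.700.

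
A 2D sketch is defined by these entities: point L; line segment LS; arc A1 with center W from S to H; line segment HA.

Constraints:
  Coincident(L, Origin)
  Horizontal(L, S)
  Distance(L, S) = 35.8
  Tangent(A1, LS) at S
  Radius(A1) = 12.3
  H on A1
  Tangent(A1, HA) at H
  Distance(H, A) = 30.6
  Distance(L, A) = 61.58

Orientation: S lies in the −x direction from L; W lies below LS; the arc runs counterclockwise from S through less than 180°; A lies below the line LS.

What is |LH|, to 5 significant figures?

50.047

L is at the origin; L and S share the same y with |LS| = 35.8 and S on the −x side, so S = (-35.800, 0.0000). Tangency of A1 to LS means the radius WS is perpendicular to LS, so W = S + (0, -12.3) = (-35.800, -12.300). Since WH ⟂ HA (tangency), |WA| = √(12.3² + 30.6²) = 32.980 regardless of where H sits on A1. So A lies on both circle(L, 61.58) and circle(W, 32.980); the below-LS intersection is A = (-42.461, -44.600). H is the foot of the tangent from A: H = (-47.904, -14.488).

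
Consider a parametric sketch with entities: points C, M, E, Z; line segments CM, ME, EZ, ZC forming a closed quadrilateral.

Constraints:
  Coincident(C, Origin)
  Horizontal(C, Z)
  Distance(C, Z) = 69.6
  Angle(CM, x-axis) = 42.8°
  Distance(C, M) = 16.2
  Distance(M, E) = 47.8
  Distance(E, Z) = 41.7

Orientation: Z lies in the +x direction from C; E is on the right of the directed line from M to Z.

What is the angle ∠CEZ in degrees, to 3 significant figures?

101°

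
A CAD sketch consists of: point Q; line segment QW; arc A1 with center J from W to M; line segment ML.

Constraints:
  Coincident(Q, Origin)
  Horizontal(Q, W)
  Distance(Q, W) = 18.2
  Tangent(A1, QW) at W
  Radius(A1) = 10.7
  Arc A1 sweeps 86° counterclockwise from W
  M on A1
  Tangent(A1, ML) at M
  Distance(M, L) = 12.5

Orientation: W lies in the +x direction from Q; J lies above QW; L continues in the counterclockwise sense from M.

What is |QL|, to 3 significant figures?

37.3

Q is at the origin; QW is horizontal with |QW| = 18.2 and W on the +x side, so W = (18.2, 0.00). Since A1 is tangent to QW there, JW ⟂ QW, so J = W + (0, 10.7) = (18.2, 10.7). On A1, W sits at bearing -90° from J; an 86° counterclockwise sweep puts M at bearing -4°, so M = J + 10.7·(cos -4°, sin -4°) = (28.9, 9.95). Since A1 is tangent to ML there, JM ⟂ ML, so ML runs along (−sin -4°, cos -4°); with |ML| = 12.5, L = (29.7, 22.4). Then |QL| = |L − Q| = 37.3.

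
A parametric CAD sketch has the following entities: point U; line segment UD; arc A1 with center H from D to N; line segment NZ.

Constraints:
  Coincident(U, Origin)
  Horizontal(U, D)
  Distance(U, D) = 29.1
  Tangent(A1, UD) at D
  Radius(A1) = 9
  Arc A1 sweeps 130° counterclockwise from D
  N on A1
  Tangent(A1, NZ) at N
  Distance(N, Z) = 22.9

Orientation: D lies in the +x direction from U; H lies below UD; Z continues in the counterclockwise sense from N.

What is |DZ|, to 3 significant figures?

33.3

U is at the origin; UD is horizontal with |UD| = 29.1 and D on the +x side, so D = (29.1, 0.00). The tangent condition forces HD to be normal to UD, so H = D + (0, -9) = (29.1, -9.00). On A1, D sits at bearing 90° from H; a 130° counterclockwise sweep puts N at bearing 220°, so N = H + 9.0·(cos 220°, sin 220°) = (22.2, -14.8). A1 meets NZ tangentially, so HN is at right angles to NZ, so NZ runs along (−sin 220°, cos 220°); with |NZ| = 22.9, Z = (36.9, -32.3). Then |DZ| = |Z − D| = 33.3.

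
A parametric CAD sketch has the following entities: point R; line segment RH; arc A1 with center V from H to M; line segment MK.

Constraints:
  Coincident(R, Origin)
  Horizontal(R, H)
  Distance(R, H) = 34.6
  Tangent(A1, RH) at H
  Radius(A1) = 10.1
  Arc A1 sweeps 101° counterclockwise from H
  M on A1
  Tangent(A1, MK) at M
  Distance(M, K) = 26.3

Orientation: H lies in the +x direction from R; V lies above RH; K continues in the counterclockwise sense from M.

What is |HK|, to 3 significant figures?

38.2

On A1, H sits at bearing -90° from V; a 101° counterclockwise sweep puts M at bearing 11°, so M = V + 10.1·(cos 11°, sin 11°) = (44.5, 12.0). A1 meets MK tangentially, so VM is at right angles to MK, so MK runs along (−sin 11°, cos 11°); with |MK| = 26.3, K = (39.5, 37.8). Then |HK| = |K − H| = 38.2.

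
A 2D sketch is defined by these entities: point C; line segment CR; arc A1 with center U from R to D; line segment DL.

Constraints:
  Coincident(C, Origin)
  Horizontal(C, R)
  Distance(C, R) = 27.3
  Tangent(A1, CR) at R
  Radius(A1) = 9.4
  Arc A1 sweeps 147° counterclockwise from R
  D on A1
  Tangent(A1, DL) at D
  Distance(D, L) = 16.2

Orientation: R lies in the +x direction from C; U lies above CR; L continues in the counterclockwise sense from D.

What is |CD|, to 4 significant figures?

36.74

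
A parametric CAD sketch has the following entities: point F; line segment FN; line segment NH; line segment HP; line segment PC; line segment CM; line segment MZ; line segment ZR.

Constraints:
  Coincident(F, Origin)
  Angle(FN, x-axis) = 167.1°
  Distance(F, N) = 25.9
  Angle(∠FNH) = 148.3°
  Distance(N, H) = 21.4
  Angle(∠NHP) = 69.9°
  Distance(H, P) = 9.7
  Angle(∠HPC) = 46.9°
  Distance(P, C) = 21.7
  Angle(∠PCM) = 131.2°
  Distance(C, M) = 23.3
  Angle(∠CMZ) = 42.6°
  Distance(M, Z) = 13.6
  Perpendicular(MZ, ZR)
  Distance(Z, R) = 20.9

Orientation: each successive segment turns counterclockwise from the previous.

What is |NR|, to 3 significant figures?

12.0

F is at the origin; FN runs at 167.1° with length 25.9, so N = (-25.2, 5.78). ∠FNH = 148.3° gives NH at -161° from the x-axis; with |NH| = 21.4, H = (-45.5, -1.11). ∠NHP = 69.9° gives HP at -51.1° from the x-axis; with |HP| = 9.7, P = (-39.4, -8.66). ∠HPC = 46.9° gives PC at 82.0° from the x-axis; with |PC| = 21.7, C = (-36.4, 12.8). ∠PCM = 131.2° gives CM at 131° from the x-axis; with |CM| = 23.3, M = (-51.6, 30.5). ∠CMZ = 42.6° gives MZ at -91.8° from the x-axis; with |MZ| = 13.6, Z = (-52.0, 16.9). MZ ⟂ ZR, so ZR runs at -1.80°; with |ZR| = 20.9, R = (-31.2, 16.2). Then |NR| = |R − N| = 12.0.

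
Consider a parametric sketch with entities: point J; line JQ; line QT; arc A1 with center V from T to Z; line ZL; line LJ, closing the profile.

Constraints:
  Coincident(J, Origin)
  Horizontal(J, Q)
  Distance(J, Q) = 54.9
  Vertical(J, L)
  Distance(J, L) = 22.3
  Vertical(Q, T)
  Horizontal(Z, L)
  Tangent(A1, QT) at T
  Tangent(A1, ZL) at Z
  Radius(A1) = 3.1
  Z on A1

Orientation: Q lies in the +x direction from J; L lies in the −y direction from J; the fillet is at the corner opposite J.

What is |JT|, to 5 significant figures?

58.161

J is at the origin; J and Q share the same y with |JQ| = 54.9 and Q on the +x side, so Q = (54.900, 0.0000). JL is vertical with |JL| = 22.3 and L on the −y side, so L = (0.0000, -22.300). The virtual corner opposite J is at (54.900, -22.300). A1 meets QT tangentially, so VT is at right angles to QT and since A1 is tangent to ZL there, VZ ⟂ ZL, with radius 3.1, so the center V sits 3.1 in from both sides at V = (51.800, -19.200). That places the tangent points at T = (54.900, -19.200) on QT and Z = (51.800, -22.300) on ZL. Then |JT| = |T − J| = 58.161.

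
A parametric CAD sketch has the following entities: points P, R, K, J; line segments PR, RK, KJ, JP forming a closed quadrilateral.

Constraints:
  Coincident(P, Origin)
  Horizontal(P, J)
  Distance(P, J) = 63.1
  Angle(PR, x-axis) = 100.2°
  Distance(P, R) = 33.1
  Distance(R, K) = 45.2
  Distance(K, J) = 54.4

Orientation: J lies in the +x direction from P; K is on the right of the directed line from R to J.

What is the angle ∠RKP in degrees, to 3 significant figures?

24.1°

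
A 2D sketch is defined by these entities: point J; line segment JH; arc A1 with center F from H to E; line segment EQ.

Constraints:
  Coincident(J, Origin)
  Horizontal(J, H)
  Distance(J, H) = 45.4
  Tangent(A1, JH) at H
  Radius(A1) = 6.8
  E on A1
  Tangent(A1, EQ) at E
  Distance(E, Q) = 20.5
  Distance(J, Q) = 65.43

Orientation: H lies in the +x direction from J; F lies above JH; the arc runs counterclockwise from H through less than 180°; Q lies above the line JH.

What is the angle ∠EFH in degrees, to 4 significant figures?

57.45°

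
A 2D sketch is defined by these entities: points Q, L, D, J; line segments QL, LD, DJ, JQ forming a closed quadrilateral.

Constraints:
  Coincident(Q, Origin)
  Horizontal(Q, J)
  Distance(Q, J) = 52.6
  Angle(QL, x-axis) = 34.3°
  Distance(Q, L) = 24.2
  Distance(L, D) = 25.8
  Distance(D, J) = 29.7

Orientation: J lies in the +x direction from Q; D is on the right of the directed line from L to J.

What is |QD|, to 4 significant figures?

27.81

Checks: |QJ| = 52.60 ✓; |QL| = 24.20 ✓; |LD| = 25.80 ✓; |DJ| = 29.70 ✓.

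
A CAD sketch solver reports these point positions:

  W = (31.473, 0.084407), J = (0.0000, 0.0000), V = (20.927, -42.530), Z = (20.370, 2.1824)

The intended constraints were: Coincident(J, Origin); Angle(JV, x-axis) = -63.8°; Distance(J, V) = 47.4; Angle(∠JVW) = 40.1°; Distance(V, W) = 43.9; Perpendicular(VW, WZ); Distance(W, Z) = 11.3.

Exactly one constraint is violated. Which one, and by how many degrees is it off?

Perpendicular(VW, WZ) — off by 3.20°.

J = (0.00, 0.00) ✓; JV at -63.80° ✓; |JV| = 47.40 ✓; ∠JVW = 40.10° ✓; |VW| = 43.90 ✓; ∠(VW, WZ) = 93.20° ✗; |WZ| = 11.30 ✓.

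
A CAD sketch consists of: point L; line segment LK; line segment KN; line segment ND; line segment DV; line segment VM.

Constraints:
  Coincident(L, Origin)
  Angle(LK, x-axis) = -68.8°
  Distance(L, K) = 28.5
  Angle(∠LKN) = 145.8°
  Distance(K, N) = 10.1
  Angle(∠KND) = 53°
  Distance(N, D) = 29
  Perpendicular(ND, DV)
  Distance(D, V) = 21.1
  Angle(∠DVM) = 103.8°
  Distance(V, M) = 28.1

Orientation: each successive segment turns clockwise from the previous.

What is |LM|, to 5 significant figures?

33.075

L is at the origin; LK runs at -68.8° with length 28.5, so K = (10.306, -26.571). ∠LKN = 145.8° gives KN at -103.00° from the x-axis; with |KN| = 10.1, N = (8.0343, -36.412). ∠KND = 53.0° gives ND at 130.00° from the x-axis; with |ND| = 29.0, D = (-10.607, -14.197). ND ⟂ DV, so DV runs at 40.000°; with |DV| = 21.1, V = (5.5570, -0.63426). ∠DVM = 103.8° gives VM at -36.200° from the x-axis; with |VM| = 28.1, M = (28.233, -17.230). Then |LM| = |M − L| = 33.075.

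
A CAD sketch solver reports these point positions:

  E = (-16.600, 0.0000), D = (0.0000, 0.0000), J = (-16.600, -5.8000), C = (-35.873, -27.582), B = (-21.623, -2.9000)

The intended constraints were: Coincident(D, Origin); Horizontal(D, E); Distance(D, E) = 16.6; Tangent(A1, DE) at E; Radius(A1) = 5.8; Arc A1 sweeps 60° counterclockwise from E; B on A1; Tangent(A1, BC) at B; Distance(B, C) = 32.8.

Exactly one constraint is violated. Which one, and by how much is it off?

Distance(B, C) = 32.8 — off by 4.30.

D = (0.00, 0.00) ✓; D.y = 0.00, E.y = 0.00 ✓; |DE| = 16.60 ✓; ∠(JE, ED) = 90.00° ✓; |JE| = 5.800 ✓; bearing(J→B) − bearing(J→E) = 60.00° ✓; |JB| = 5.800 ✓; ∠(JB, BC) = 90.00° ✓; |BC| = 28.50 ✗.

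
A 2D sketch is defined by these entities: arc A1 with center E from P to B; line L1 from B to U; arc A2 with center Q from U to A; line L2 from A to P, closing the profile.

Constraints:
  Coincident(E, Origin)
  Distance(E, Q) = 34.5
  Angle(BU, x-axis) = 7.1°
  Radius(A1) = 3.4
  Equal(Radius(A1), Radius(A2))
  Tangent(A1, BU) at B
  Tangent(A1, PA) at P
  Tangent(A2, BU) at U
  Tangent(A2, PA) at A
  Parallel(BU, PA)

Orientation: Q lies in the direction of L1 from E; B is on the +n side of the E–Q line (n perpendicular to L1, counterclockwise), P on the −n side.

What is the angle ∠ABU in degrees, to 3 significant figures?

11.2°

Tangency of A1 to both parallel lines with radius 3.4 puts B and P at E ± 3.4·n: B = (-0.420, 3.37), P = (0.420, -3.37). Equal radii place U and A the same way about Q: U = Q + 3.4·n = (33.8, 7.64), A = Q − 3.4·n = (34.7, 0.890). Then cos ∠ABU = BA·BU / (|BA||BU|), giving 11.2°.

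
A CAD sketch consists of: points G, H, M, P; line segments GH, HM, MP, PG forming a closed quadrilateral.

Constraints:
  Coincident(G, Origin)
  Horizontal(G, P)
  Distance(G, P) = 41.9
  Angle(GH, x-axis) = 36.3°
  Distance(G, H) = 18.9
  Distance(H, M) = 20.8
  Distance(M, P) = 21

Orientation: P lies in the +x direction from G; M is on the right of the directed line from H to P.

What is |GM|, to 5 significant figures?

24.059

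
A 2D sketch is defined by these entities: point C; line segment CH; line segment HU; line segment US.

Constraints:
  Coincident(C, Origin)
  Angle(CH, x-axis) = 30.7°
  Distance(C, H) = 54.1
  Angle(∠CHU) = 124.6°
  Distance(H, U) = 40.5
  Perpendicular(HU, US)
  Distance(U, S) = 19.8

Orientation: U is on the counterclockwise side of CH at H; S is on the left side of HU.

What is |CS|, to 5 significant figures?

75.392

C is at the origin; CH runs at 30.7° with length 54.1, so H = 54.1·(cos 30.7°, sin 30.7°) = (46.518, 27.620). ∠CHU = 124.6°, so HU runs at 30.7° + (180° − 124.6°) = 86.100° from the x-axis; with |HU| = 40.5, U = H + 40.5·(cos 86.100°, sin 86.100°) = (49.273, 68.027). The perpendicularity gives US at right angles to HU; with |US| = 19.8 on the left of HU, S = U + 19.8·(-0.99768, 0.068015) = (29.518, 69.373). Then |CS| = |S − C| = 75.392.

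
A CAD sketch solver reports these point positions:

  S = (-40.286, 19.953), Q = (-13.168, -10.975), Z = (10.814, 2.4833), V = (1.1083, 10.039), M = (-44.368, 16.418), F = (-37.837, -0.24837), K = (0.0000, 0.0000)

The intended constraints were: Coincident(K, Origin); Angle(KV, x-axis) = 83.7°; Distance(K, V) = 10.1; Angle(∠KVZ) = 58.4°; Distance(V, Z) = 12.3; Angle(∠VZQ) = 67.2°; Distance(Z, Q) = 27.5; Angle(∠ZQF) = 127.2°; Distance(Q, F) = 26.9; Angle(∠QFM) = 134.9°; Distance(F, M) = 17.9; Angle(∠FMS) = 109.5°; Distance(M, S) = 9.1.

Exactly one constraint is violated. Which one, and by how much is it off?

Distance(M, S) = 9.1 — off by 3.70.

K = (0.00, 0.00) ✓; KV at 83.70° ✓; |KV| = 10.10 ✓; ∠KVZ = 58.40° ✓; |VZ| = 12.30 ✓; ∠VZQ = 67.20° ✓; |ZQ| = 27.50 ✓; ∠ZQF = 127.2° ✓; |QF| = 26.90 ✓; ∠QFM = 134.9° ✓; |FM| = 17.90 ✓; ∠FMS = 109.5° ✓; |MS| = 5.400 ✗.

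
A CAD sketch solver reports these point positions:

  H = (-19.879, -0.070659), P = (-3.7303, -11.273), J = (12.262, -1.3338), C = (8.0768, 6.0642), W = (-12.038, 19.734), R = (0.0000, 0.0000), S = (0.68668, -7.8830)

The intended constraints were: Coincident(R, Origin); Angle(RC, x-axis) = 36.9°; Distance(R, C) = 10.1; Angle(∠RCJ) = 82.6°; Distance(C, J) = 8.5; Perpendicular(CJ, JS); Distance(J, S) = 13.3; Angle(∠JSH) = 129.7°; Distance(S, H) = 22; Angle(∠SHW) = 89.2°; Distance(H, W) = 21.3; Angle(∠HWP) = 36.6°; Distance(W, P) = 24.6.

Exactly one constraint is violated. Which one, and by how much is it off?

Distance(W, P) = 24.6 — off by 7.50.

R = (0.00, 0.00) ✓; RC at 36.90° ✓; |RC| = 10.10 ✓; ∠RCJ = 82.60° ✓; |CJ| = 8.500 ✓; ∠(CJ, JS) = 90.00° ✓; |JS| = 13.30 ✓; ∠JSH = 129.7° ✓; |SH| = 22.00 ✓; ∠SHW = 89.20° ✓; |HW| = 21.30 ✓; ∠HWP = 36.60° ✓; |WP| = 32.10 ✗.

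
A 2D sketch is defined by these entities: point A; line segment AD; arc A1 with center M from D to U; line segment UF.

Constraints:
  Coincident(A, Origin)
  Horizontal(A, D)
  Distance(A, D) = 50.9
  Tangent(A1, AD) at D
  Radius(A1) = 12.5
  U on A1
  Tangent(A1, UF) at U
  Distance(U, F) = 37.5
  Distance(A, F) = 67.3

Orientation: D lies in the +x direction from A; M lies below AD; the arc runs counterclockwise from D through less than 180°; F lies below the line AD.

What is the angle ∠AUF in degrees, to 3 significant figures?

118°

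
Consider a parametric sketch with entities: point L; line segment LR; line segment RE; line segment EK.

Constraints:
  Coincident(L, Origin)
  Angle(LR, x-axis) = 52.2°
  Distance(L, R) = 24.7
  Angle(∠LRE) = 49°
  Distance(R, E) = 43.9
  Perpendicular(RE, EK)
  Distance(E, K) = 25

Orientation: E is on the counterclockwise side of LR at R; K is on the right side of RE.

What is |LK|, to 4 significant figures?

51.69

L is at the origin; LR runs at 52.2° with length 24.7, so R = 24.7·(cos 52.2°, sin 52.2°) = (15.14, 19.52). ∠LRE = 49.0°, so RE runs at 52.2° + (180° − 49.0°) = 183.2° from the x-axis; with |RE| = 43.9, E = R + 43.9·(cos 183.2°, sin 183.2°) = (-28.69, 17.07). RE is perpendicular to EK; with |EK| = 25.0 on the right of RE, K = E + 25.0·(-0.05582, 0.9984) = (-30.09, 42.03). Then |LK| = |K − L| = 51.69.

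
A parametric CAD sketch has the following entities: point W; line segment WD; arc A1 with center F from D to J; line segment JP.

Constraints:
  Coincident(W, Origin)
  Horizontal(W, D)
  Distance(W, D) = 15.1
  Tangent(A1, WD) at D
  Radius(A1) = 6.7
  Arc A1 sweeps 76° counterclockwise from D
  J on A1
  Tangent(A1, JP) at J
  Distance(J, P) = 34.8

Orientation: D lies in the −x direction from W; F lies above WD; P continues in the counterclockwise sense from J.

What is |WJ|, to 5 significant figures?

9.9870

W is at the origin; W and D share the same y with |WD| = 15.1 and D on the −x side, so D = (-15.100, 0.0000). A1 meets WD tangentially, so FD is at right angles to WD, so F = D + (0, 6.7) = (-15.100, 6.7000). On A1, D sits at bearing -90° from F; a 76° counterclockwise sweep puts J at bearing -14°, so J = F + 6.7·(cos -14°, sin -14°) = (-8.5990, 5.0791). Then |WJ| = |J − W| = 9.9870.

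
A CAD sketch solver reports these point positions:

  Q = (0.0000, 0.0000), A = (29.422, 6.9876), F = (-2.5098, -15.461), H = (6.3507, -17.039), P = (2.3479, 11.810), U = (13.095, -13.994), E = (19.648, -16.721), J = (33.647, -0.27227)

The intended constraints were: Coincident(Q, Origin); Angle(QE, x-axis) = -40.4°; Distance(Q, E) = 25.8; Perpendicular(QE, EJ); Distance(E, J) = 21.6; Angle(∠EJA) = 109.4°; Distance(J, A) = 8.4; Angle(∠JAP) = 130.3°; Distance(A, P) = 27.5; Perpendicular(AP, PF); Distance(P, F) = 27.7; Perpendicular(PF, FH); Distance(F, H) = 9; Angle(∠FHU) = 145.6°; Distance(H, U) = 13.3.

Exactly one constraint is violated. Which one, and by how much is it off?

Distance(H, U) = 13.3 — off by 5.90.

Q = (0.00, 0.00) ✓; QE at -40.40° ✓; |QE| = 25.80 ✓; ∠(QE, EJ) = 90.00° ✓; |EJ| = 21.60 ✓; ∠EJA = 109.4° ✓; |JA| = 8.400 ✓; ∠JAP = 130.3° ✓; |AP| = 27.50 ✓; ∠(AP, PF) = 90.00° ✓; |PF| = 27.70 ✓; ∠(PF, FH) = 90.00° ✓; |FH| = 9.000 ✓; ∠FHU = 145.6° ✓; |HU| = 7.400 ✗.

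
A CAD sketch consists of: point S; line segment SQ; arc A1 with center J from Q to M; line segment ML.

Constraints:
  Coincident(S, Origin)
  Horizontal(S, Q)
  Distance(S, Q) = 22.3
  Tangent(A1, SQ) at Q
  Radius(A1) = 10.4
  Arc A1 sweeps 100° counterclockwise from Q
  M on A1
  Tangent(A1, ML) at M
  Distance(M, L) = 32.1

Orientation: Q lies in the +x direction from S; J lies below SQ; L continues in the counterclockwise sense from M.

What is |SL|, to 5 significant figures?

47.233

S is at the origin; S and Q share the same y with |SQ| = 22.3 and Q on the +x side, so Q = (22.300, 0.0000). Tangency of A1 to SQ means the radius JQ is perpendicular to SQ, so J = Q + (0, -10.4) = (22.300, -10.400). On A1, Q sits at bearing 90° from J; a 100° counterclockwise sweep puts M at bearing 190°, so M = J + 10.4·(cos 190°, sin 190°) = (12.058, -12.206). The tangent condition forces JM to be normal to ML, so ML runs along (−sin 190°, cos 190°); with |ML| = 32.1, L = (17.632, -43.818). Then |SL| = |L − S| = 47.233.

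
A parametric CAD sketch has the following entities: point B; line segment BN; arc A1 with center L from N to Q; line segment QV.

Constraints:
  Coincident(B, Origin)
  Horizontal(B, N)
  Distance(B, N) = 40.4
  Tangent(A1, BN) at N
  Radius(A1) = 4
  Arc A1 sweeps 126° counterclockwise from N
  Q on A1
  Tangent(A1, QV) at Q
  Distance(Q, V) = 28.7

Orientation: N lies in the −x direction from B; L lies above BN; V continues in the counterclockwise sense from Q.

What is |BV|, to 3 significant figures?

61.6

B is at the origin; B and N share the same y with |BN| = 40.4 and N on the −x side, so N = (-40.4, 0.00). A1 meets BN tangentially, so LN is at right angles to BN, so L = N + (0, 4) = (-40.4, 4.00). On A1, N sits at bearing -90° from L; a 126° counterclockwise sweep puts Q at bearing 36°, so Q = L + 4.0·(cos 36°, sin 36°) = (-37.2, 6.35). Tangency of A1 to QV means the radius LQ is perpendicular to QV, so QV runs along (−sin 36°, cos 36°); with |QV| = 28.7, V = (-54.0, 29.6). Then |BV| = |V − B| = 61.6.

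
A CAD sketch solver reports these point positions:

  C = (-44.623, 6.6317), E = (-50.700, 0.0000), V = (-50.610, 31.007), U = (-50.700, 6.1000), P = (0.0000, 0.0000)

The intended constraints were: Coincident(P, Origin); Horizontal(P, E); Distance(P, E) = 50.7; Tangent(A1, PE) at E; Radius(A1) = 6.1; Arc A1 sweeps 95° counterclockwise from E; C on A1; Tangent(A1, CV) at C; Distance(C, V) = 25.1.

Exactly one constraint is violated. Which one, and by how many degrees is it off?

Tangent(A1, CV) at C — off by 8.80°.

P = (0.00, 0.00) ✓; P.y = 0.00, E.y = 0.00 ✓; |PE| = 50.70 ✓; ∠(UE, EP) = 90.00° ✓; |UE| = 6.100 ✓; bearing(U→C) − bearing(U→E) = 95.00° ✓; |UC| = 6.100 ✓; ∠(UC, CV) = 81.20° ✗; |CV| = 25.10 ✓.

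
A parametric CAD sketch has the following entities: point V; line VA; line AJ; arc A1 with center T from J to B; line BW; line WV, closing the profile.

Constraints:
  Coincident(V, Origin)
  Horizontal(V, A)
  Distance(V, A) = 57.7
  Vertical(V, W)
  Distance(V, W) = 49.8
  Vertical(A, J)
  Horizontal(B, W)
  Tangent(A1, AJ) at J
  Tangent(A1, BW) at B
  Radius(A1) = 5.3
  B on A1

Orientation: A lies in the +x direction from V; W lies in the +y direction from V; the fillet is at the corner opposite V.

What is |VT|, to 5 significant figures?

68.746

V is at the origin; V and A share the same y with |VA| = 57.7 and A on the +x side, so A = (57.700, 0.0000). V and W share the same x with |VW| = 49.8 and W on the +y side, so W = (0.0000, 49.800). The virtual corner opposite V is at (57.700, 49.800). Tangency of A1 to AJ means the radius TJ is perpendicular to AJ and tangency of A1 to BW means the radius TB is perpendicular to BW, with radius 5.3, so the center T sits 5.3 in from both sides at T = (52.400, 44.500). Then |VT| = |T − V| = 68.746.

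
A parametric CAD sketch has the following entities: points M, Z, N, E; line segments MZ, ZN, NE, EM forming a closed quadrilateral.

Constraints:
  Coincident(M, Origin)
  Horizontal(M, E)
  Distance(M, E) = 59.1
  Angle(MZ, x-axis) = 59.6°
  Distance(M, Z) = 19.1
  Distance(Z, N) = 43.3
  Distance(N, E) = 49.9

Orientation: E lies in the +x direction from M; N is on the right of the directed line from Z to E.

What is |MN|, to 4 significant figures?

31.10

M is at the origin; ME is horizontal with |ME| = 59.1 and E in +x, so E = (59.1, 0). MZ runs at 59.6° with |MZ| = 19.1, so Z = (9.665, 16.47). N is determined by |ZN| = 43.3 and |NE| = 49.9 together: it lies at the intersection of circle(Z, 43.3) and circle(E, 49.9). With |ZE| = 52.11, the foot of the radical line on ZE is 20.15 from Z and the perpendicular offset is √(43.3² − 20.15²) = 38.33. Taking the right-of-ZE solution: N = (16.67, -26.26).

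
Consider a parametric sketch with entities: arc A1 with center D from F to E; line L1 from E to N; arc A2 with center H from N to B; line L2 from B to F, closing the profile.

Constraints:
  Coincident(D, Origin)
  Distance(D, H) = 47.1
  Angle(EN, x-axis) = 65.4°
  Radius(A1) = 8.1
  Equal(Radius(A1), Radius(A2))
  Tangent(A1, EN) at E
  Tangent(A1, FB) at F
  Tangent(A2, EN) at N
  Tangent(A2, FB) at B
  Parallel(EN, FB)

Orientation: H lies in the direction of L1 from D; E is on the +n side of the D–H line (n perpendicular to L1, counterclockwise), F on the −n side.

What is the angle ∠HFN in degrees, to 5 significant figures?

9.2226°

The slot axis is L1's direction at 65.4°, so u = (cos 65.4°, sin 65.4°) = (0.41628, 0.90924) and n = (−sin 65.4°, cos 65.4°) = (-0.90924, 0.41628). D is at the origin and H lies 47.1 along u from D, so H = 47.1·u = (19.607, 42.825). Tangency of A1 to both parallel lines with radius 8.1 puts E and F at D ± 8.1·n: E = (-7.3648, 3.3719), F = (7.3648, -3.3719). Equal radii place N and B the same way about H: N = H + 8.1·n = (12.242, 46.197), B = H − 8.1·n = (26.972, 39.453). Then cos ∠HFN = FH·FN / (|FH||FN|), giving 9.2226°.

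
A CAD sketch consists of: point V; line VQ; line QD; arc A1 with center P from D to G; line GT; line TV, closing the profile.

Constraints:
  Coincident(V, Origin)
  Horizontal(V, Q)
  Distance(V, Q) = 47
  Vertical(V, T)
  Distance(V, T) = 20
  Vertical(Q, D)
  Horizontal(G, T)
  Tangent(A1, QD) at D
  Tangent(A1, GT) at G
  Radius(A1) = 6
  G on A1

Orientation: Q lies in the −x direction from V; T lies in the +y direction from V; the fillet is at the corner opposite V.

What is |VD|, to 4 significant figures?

49.04

The virtual corner opposite V is at (-47.00, 20.00). Since A1 is tangent to QD there, PD ⟂ QD and tangency of A1 to GT means the radius PG is perpendicular to GT, with radius 6.0, so the center P sits 6.0 in from both sides at P = (-41.00, 14.00). That places the tangent points at D = (-47.00, 14.00) on QD and G = (-41.00, 20.00) on GT. Then |VD| = |D − V| = 49.04.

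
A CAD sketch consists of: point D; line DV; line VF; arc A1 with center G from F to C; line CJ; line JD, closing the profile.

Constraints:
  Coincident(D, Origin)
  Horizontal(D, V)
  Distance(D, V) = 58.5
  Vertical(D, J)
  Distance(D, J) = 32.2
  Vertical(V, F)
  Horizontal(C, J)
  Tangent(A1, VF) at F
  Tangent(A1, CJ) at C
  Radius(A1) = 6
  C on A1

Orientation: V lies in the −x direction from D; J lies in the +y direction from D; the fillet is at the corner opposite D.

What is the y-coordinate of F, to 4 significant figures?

26.20

D is at the origin; D and V share the same y with |DV| = 58.5 and V on the −x side, so V = (-58.50, 0.000). D and J share the same x with |DJ| = 32.2 and J on the +y side, so J = (0.000, 32.20). The virtual corner opposite D is at (-58.50, 32.20). Tangency of A1 to VF means the radius GF is perpendicular to VF and since A1 is tangent to CJ there, GC ⟂ CJ, with radius 6.0, so the center G sits 6.0 in from both sides at G = (-52.50, 26.20). That places the tangent points at F = (-58.50, 26.20) on VF and C = (-52.50, 32.20) on CJ. So F.y = 26.20.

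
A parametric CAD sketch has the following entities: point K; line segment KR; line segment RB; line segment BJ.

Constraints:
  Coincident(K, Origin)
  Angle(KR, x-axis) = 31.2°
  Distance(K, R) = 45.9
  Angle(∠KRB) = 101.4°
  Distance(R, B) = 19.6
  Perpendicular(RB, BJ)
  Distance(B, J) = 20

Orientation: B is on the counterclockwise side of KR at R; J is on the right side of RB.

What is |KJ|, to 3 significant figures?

71.0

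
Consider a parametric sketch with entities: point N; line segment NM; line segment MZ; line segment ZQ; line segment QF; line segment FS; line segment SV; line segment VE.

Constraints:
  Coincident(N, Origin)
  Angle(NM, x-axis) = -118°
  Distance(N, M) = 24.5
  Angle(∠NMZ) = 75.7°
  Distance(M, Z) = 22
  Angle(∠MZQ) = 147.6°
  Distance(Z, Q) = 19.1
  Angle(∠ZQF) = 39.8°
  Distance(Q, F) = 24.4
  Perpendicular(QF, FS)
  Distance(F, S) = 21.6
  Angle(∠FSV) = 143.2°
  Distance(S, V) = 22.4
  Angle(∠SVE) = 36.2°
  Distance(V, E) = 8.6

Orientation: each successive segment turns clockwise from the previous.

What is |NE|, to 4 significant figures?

46.06

N is at the origin; NM runs at -118.0° with length 24.5, so M = (-11.50, -21.63). ∠NMZ = 75.7° gives MZ at 137.7° from the x-axis; with |MZ| = 22.0, Z = (-27.77, -6.826). ∠MZQ = 147.6° gives ZQ at 105.3° from the x-axis; with |ZQ| = 19.1, Q = (-32.81, 11.60). ∠ZQF = 39.8° gives QF at -34.90° from the x-axis; with |QF| = 24.4, F = (-12.80, -2.363). The perpendicularity gives FS at right angles to QF, so FS runs at -124.9°; with |FS| = 21.6, S = (-25.16, -20.08). ∠FSV = 143.2° gives SV at -161.7° from the x-axis; with |SV| = 22.4, V = (-46.43, -27.11). ∠SVE = 36.2° gives VE at 54.50° from the x-axis; with |VE| = 8.6, E = (-41.43, -20.11). Then |NE| = |E − N| = 46.06.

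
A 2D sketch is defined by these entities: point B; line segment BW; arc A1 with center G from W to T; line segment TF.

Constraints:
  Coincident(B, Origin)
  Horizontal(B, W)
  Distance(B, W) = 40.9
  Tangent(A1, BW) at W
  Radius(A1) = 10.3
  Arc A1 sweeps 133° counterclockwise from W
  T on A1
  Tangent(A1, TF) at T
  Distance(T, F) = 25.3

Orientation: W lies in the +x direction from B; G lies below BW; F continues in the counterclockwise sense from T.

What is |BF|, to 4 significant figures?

62.02

B is at the origin; BW is horizontal with |BW| = 40.9 and W on the +x side, so W = (40.90, 0.000). Since A1 is tangent to BW there, GW ⟂ BW, so G = W + (0, -10.3) = (40.90, -10.30). On A1, W sits at bearing 90° from G; a 133° counterclockwise sweep puts T at bearing 223°, so T = G + 10.3·(cos 223°, sin 223°) = (33.37, -17.32). Since A1 is tangent to TF there, GT ⟂ TF, so TF runs along (−sin 223°, cos 223°); with |TF| = 25.3, F = (50.62, -35.83). Then |BF| = |F − B| = 62.02.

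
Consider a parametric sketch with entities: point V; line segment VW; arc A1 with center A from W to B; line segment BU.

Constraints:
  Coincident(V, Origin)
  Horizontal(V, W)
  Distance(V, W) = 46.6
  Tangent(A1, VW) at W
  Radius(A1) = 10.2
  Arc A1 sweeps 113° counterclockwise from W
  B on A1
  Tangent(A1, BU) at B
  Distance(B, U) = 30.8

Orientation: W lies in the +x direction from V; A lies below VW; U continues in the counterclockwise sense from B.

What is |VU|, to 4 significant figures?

65.07

V is at the origin; V and W share the same y with |VW| = 46.6 and W on the +x side, so W = (46.60, 0.000). Tangency of A1 to VW means the radius AW is perpendicular to VW, so A = W + (0, -10.2) = (46.60, -10.20). On A1, W sits at bearing 90° from A; a 113° counterclockwise sweep puts B at bearing 203°, so B = A + 10.2·(cos 203°, sin 203°) = (37.21, -14.19). The tangent condition forces AB to be normal to BU, so BU runs along (−sin 203°, cos 203°); with |BU| = 30.8, U = (49.25, -42.54). Then |VU| = |U − V| = 65.07.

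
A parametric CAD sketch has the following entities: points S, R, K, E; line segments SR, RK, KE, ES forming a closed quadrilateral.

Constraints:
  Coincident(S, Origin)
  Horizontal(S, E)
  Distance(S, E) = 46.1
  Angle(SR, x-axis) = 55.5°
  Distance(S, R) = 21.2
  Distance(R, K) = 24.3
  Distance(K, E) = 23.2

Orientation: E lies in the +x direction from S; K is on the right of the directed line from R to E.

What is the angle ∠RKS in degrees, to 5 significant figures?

52.500°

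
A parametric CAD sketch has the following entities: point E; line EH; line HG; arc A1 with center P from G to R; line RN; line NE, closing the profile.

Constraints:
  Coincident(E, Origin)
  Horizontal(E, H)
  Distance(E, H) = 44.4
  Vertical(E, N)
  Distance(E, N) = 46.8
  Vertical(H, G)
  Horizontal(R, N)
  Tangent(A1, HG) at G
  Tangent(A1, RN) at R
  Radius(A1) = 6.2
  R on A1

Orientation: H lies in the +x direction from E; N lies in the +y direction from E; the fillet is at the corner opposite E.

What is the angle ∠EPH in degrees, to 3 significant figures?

51.9°

EN is vertical with |EN| = 46.8 and N on the +y side, so N = (0.00, 46.8). The virtual corner opposite E is at (44.4, 46.8). Tangency of A1 to HG means the radius PG is perpendicular to HG and the tangent condition forces PR to be normal to RN, with radius 6.2, so the center P sits 6.2 in from both sides at P = (38.2, 40.6). Then cos ∠EPH = PE·PH / (|PE||PH|), giving 51.9°.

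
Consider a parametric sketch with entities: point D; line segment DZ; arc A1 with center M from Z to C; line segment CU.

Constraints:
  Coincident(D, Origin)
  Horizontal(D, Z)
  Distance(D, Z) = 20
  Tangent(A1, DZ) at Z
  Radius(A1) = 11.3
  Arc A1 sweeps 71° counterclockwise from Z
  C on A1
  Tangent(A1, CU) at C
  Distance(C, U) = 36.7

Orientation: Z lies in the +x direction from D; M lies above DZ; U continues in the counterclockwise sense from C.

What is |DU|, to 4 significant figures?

60.07

D is at the origin; D and Z share the same y with |DZ| = 20.0 and Z on the +x side, so Z = (20.00, 0.000). Since A1 is tangent to DZ there, MZ ⟂ DZ, so M = Z + (0, 11.3) = (20.00, 11.30). On A1, Z sits at bearing -90° from M; a 71° counterclockwise sweep puts C at bearing -19°, so C = M + 11.3·(cos -19°, sin -19°) = (30.68, 7.621). The tangent condition forces MC to be normal to CU, so CU runs along (−sin -19°, cos -19°); with |CU| = 36.7, U = (42.63, 42.32). Then |DU| = |U − D| = 60.07.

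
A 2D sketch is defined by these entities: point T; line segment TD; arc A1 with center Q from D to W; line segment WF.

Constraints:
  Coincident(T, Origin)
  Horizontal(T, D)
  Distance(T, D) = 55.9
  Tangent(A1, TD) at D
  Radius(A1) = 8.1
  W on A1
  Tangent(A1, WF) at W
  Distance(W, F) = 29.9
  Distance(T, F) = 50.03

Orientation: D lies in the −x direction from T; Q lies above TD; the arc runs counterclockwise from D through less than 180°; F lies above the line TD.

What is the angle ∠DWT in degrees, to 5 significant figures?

139.47°

Checks: |QW| = 8.100 ✓; ∠(QW, WF) = 90.00° ✓; |WF| = 29.90 ✓; |TF| = 50.03 ✓.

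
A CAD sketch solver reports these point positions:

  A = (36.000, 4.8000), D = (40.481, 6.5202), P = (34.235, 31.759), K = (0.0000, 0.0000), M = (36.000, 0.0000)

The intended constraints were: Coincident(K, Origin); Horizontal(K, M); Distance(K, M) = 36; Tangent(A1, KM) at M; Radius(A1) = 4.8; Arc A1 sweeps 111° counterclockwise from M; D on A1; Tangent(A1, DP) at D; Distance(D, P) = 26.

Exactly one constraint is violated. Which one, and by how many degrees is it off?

Tangent(A1, DP) at D — off by 7.10°.

K = (0.00, 0.00) ✓; K.y = 0.00, M.y = 0.00 ✓; |KM| = 36.00 ✓; ∠(AM, MK) = 90.00° ✓; |AM| = 4.800 ✓; bearing(A→D) − bearing(A→M) = 111.0° ✓; |AD| = 4.800 ✓; ∠(AD, DP) = 97.10° ✗; |DP| = 26.00 ✓.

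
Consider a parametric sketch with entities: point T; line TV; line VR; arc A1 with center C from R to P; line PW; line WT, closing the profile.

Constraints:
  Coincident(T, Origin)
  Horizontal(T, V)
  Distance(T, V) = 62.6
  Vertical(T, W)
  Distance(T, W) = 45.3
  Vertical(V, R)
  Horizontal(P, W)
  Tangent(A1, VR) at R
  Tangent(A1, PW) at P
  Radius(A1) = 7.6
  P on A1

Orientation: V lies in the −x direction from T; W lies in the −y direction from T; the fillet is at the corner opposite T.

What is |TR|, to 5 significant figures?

73.076

T is at the origin; T and V share the same y with |TV| = 62.6 and V on the −x side, so V = (-62.600, 0.0000). T and W share the same x with |TW| = 45.3 and W on the −y side, so W = (0.0000, -45.300). The virtual corner opposite T is at (-62.600, -45.300). Tangency of A1 to VR means the radius CR is perpendicular to VR and A1 meets PW tangentially, so CP is at right angles to PW, with radius 7.6, so the center C sits 7.6 in from both sides at C = (-55.000, -37.700). That places the tangent points at R = (-62.600, -37.700) on VR and P = (-55.000, -45.300) on PW. Then |TR| = |R − T| = 73.076.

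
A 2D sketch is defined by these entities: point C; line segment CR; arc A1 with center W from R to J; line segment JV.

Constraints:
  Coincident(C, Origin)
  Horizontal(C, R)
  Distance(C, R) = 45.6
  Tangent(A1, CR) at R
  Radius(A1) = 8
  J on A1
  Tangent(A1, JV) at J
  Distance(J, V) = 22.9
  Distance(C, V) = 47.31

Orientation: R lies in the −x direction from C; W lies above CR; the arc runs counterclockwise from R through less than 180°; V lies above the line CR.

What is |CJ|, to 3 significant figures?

38.4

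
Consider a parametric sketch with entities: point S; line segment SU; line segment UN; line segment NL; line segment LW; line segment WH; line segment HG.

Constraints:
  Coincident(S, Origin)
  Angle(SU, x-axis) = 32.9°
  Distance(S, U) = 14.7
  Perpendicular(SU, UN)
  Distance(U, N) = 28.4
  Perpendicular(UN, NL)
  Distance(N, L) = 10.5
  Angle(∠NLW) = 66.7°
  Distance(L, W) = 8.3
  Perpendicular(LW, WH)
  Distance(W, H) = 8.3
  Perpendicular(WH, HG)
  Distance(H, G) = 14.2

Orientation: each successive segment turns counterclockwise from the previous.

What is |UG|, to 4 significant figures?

37.47

S is at the origin; SU runs at 32.9° with length 14.7, so U = (12.34, 7.985). SU is perpendicular to UN, so UN runs at 122.9°; with |UN| = 28.4, N = (-3.084, 31.83). UN is perpendicular to NL, so NL runs at -147.1°; with |NL| = 10.5, L = (-11.90, 26.13). ∠NLW = 66.7° gives LW at -33.80° from the x-axis; with |LW| = 8.3, W = (-5.003, 21.51). The perpendicularity gives WH at right angles to LW, so WH runs at 56.20°; with |WH| = 8.3, H = (-0.3853, 28.41). WH is perpendicular to HG, so HG runs at 146.2°; with |HG| = 14.2, G = (-12.19, 36.31). Then |UG| = |G − U| = 37.47.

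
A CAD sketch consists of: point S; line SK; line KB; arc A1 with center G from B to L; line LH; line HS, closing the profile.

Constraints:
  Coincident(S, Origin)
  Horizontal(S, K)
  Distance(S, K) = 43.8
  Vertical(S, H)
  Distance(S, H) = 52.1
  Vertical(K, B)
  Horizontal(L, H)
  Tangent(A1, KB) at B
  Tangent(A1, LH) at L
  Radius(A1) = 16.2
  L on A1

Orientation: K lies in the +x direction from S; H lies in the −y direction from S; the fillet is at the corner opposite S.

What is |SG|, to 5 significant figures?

45.283

SH is vertical with |SH| = 52.1 and H on the −y side, so H = (0.0000, -52.100). The virtual corner opposite S is at (43.800, -52.100). Tangency of A1 to KB means the radius GB is perpendicular to KB and the tangent condition forces GL to be normal to LH, with radius 16.2, so the center G sits 16.2 in from both sides at G = (27.600, -35.900). Then |SG| = |G − S| = 45.283.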